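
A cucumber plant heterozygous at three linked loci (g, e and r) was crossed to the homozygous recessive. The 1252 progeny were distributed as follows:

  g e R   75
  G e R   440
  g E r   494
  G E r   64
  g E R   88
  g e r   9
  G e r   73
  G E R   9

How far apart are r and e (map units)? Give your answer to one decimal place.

14.3 map units

The two most frequent reciprocal classes, G e R and g E r, are the parental types, so the F1 was G e R / g E r.
The two rarest classes, G E R and g e r, are the double crossovers. Comparing them with the parentals, only the e allele has switched, so e is the middle locus and the order is g – e – r.
Crossovers in the e–r interval produce the single-crossover classes G e r and g E R (73 + 88 = 161) plus the double crossovers (18).
RF(e–r) = (161 + 18) / 1252 = 179/1252 = 0.1430 → 14.3 map units.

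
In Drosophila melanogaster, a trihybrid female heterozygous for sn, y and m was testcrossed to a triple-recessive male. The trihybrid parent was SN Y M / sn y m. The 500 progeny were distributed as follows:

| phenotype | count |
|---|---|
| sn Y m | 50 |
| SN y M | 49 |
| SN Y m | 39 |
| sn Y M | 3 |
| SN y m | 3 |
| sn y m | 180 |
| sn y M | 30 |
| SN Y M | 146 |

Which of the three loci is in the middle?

The two rarest classes, sn Y M and SN y m, are the double crossovers. Comparing them with the parentals, only the sn allele has switched, so sn is the middle locus and the order is m – sn – y.

sn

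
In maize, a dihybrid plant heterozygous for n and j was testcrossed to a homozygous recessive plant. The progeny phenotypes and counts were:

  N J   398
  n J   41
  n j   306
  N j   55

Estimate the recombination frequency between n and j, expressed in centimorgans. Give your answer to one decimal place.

12.0 centimorgans

The two most frequent classes, N J (398) and n j (306), are the parental types, so the F1 was N J / n j.
The recombinant classes are N j and n J: 55 + 41 = 96.
Recombination frequency = 96/800 = 0.1200 ≈ 12.0%, i.e. 12.0 centimorgans.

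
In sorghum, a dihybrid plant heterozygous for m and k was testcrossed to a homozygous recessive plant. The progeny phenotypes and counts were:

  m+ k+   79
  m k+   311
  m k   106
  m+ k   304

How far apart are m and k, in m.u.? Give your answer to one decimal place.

23.1 m.u.

The two most frequent classes, m+ k (304) and m k+ (311), are the parental types, so the F1 was m+ k / m k+.
The recombinant classes are m+ k+ and m k: 79 + 106 = 185.
Recombination frequency = 185/800 = 0.2313 ≈ 23.1%, i.e. 23.1 m.u.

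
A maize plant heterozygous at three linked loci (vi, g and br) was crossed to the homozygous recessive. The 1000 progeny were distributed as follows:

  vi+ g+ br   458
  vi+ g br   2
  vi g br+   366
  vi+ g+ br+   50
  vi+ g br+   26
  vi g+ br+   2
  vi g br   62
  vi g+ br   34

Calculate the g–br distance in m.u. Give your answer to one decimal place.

11.6 m.u.

The two most frequent reciprocal classes, vi g br+ and vi+ g+ br, are the parental types, so the F1 was vi g br+ / vi+ g+ br.
The two rarest classes, vi g+ br+ and vi+ g br, are the double crossovers. Comparing them with the parentals, only the g allele has switched, so g is the middle locus and the order is vi – g – br.
Crossovers in the g–br interval produce the single-crossover classes vi g br and vi+ g+ br+ (62 + 50 = 112) plus the double crossovers (4).
RF(g–br) = (112 + 4) / 1000 = 116/1000 = 0.1160 → 11.6 m.u.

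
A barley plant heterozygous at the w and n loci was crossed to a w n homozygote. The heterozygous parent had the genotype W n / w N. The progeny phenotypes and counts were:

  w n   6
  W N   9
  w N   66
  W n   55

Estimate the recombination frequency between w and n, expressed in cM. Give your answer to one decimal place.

The recombinant classes are W N and w n: 9 + 6 = 15.
Recombination frequency = 15/136 = 0.1103 ≈ 11.0%, i.e. 11.0 cM.

11.0 cM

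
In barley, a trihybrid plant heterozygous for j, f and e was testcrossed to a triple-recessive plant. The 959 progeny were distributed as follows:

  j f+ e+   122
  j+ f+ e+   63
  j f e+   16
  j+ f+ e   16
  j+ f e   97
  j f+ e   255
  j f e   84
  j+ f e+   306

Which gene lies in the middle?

j

The two most frequent reciprocal classes, j f+ e and j+ f e+, are the parental types, so the F1 was j f+ e / j+ f e+.
The two rarest classes, j+ f+ e and j f e+, are the double crossovers. Comparing them with the parentals, only the j allele has switched, so j is the middle locus and the order is e – j – f.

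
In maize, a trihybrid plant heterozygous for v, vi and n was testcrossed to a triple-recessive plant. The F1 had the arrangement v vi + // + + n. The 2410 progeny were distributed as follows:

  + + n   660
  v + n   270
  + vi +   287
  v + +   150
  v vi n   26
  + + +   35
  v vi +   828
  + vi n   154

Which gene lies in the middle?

n

The two rarest classes, v vi n and + + +, are the double crossovers. Comparing them with the parentals, only the n allele has switched, so n is the middle locus and the order is vi – n – v.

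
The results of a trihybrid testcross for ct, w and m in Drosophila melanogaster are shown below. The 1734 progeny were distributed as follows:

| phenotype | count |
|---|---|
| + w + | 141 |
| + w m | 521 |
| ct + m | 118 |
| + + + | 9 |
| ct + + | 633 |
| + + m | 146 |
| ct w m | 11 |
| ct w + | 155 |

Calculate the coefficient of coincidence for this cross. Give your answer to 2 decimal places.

0.39

The two most frequent reciprocal classes, ct + + and + w m, are the parental types, so the F1 was ct + + / + w m.
The two rarest classes, + + + and ct w m, are the double crossovers. Comparing them with the parentals, only the ct allele has switched, so ct is the middle locus and the order is w – ct – m.
w–ct: (301 + 20)/1734 = 0.1851; ct–m: (259 + 20)/1734 = 0.1609.
Expected DCO frequency = 0.1851 × 0.1609 ≈ 0.02978; observed = 20/1734 ≈ 0.01153.
Coefficient of coincidence = 0.01153/0.02978 ≈ 0.39.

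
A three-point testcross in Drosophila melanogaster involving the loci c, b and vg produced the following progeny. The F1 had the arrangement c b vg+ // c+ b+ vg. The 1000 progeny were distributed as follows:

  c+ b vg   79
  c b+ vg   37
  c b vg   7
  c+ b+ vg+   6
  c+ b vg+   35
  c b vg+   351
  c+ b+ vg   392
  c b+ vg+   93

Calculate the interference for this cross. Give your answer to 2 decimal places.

The two rarest classes, c b vg and c+ b+ vg+, are the double crossovers. Comparing them with the parentals, only the vg allele has switched, so vg is the middle locus and the order is b – vg – c.
b–vg: (172 + 13)/1000 = 0.1850; vg–c: (72 + 13)/1000 = 0.0850.
Expected DCO frequency = 0.1850 × 0.0850 ≈ 0.01572; observed = 13/1000 ≈ 0.01300.
Coefficient of coincidence = 0.01300/0.01572 ≈ 0.83; interference = 1 − 0.83 = 0.17.

0.17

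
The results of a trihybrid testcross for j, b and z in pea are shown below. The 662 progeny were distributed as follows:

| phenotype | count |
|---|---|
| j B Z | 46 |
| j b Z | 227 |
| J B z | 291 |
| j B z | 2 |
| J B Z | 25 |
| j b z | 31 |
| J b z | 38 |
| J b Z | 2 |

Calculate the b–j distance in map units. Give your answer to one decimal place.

13.3 map units

The two most frequent reciprocal classes, J B z and j b Z, are the parental types, so the F1 was J B z / j b Z.
The two rarest classes, j B z and J b Z, are the double crossovers. Comparing them with the parentals, only the j allele has switched, so j is the middle locus and the order is b – j – z.
Crossovers in the b–j interval produce the single-crossover classes J b z and j B Z (38 + 46 = 84) plus the double crossovers (4).
RF(b–j) = (84 + 4) / 662 = 88/662 = 0.1329 → 13.3 map units.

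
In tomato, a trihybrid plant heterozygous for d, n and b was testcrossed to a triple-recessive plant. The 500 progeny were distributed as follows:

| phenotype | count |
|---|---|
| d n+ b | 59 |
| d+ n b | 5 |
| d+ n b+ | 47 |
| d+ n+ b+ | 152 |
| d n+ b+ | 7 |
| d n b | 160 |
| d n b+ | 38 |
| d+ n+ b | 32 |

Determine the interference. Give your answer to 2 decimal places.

0.38

The two most frequent reciprocal classes, d+ n+ b+ and d n b, are the parental types, so the F1 was d+ n+ b+ / d n b.
The two rarest classes, d n+ b+ and d+ n b, are the double crossovers. Comparing them with the parentals, only the d allele has switched, so d is the middle locus and the order is n – d – b.
n–d: (106 + 12)/500 = 0.2360; d–b: (70 + 12)/500 = 0.1640.
Expected DCO frequency = 0.2360 × 0.1640 ≈ 0.03870; observed = 12/500 ≈ 0.02400.
Coefficient of coincidence = 0.02400/0.03870 ≈ 0.62; interference = 1 − 0.62 = 0.38.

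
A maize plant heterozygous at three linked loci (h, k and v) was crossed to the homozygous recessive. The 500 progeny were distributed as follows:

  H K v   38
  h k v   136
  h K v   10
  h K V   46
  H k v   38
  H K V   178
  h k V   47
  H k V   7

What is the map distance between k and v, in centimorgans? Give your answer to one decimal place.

The two most frequent reciprocal classes, h k v and H K V, are the parental types, so the F1 was h k v / H K V.
The two rarest classes, h K v and H k V, are the double crossovers. Comparing them with the parentals, only the k allele has switched, so k is the middle locus and the order is v – k – h.
Crossovers in the v–k interval produce the single-crossover classes h k V and H K v (47 + 38 = 85) plus the double crossovers (17).
RF(v–k) = (85 + 17) / 500 = 102/500 = 0.2040 → 20.4 centimorgans.

20.4 centimorgans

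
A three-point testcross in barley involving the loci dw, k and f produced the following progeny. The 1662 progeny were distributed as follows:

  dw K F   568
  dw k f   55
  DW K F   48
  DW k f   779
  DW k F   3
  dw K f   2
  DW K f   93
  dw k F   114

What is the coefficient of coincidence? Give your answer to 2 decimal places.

The two most frequent reciprocal classes, dw K F and DW k f, are the parental types, so the F1 was dw K F / DW k f.
The two rarest classes, dw K f and DW k F, are the double crossovers. Comparing them with the parentals, only the f allele has switched, so f is the middle locus and the order is k – f – dw.
k–f: (207 + 5)/1662 = 0.1276; f–dw: (103 + 5)/1662 = 0.0650.
Expected DCO frequency = 0.1276 × 0.0650 ≈ 0.00829; observed = 5/1662 ≈ 0.00301.
Coefficient of coincidence = 0.00301/0.00829 ≈ 0.36.

0.36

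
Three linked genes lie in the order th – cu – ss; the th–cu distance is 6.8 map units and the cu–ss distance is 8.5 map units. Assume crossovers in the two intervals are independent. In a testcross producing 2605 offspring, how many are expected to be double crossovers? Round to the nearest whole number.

15

Map distances give recombination frequencies of 0.068 and 0.085 for the two intervals.
With no interference, expected double-crossover frequency = 0.068 × 0.085 = 0.00578.
Expected number = 0.00578 × 2605 = 15.06 ≈ 15.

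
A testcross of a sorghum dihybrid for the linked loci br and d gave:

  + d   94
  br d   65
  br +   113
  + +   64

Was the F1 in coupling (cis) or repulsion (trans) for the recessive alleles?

The two most frequent classes are + d (94) and br + (113); these are the parental (non-recombinant) types.
So the F1 carried + d on one chromosome and br + on the other — the recessive alleles are on opposite chromosomes (trans / repulsion).

trans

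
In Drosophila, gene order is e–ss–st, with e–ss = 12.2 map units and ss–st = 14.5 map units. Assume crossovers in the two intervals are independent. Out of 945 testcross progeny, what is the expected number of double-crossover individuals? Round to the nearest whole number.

17

Map distances give recombination frequencies of 0.122 and 0.145 for the two intervals.
With no interference, expected double-crossover frequency = 0.122 × 0.145 = 0.01769.
Expected number = 0.01769 × 945 = 16.72 ≈ 17.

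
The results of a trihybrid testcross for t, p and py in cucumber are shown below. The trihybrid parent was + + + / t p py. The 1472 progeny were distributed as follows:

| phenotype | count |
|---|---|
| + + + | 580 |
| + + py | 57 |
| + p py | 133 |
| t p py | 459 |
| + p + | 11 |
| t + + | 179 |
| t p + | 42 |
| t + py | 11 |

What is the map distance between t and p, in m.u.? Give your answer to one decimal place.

The two rarest classes, + p + and t + py, are the double crossovers. Comparing them with the parentals, only the p allele has switched, so p is the middle locus and the order is t – p – py.
Crossovers in the t–p interval produce the single-crossover classes t + + and + p py (179 + 133 = 312) plus the double crossovers (22).
RF(t–p) = (312 + 22) / 1472 = 334/1472 = 0.2269 → 22.7 m.u.

22.7 m.u.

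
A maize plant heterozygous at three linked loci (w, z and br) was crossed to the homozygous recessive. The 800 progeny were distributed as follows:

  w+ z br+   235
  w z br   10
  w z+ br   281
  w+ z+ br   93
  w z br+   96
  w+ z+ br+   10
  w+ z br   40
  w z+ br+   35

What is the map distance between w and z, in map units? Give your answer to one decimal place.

The two most frequent reciprocal classes, w+ z br+ and w z+ br, are the parental types, so the F1 was w+ z br+ / w z+ br.
The two rarest classes, w+ z+ br+ and w z br, are the double crossovers. Comparing them with the parentals, only the z allele has switched, so z is the middle locus and the order is w – z – br.
Crossovers in the w–z interval produce the single-crossover classes w z br+ and w+ z+ br (96 + 93 = 189) plus the double crossovers (20).
RF(w–z) = (189 + 20) / 800 = 209/800 = 0.2612 → 26.1 map units.

26.1 map units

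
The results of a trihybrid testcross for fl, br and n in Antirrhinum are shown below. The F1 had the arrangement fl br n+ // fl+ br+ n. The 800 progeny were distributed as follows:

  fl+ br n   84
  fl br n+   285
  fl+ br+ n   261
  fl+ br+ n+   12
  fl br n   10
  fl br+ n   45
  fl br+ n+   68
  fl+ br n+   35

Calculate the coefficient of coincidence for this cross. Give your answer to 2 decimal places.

0.99

The two rarest classes, fl br n and fl+ br+ n+, are the double crossovers. Comparing them with the parentals, only the n allele has switched, so n is the middle locus and the order is br – n – fl.
br–n: (152 + 22)/800 = 0.2175; n–fl: (80 + 22)/800 = 0.1275.
Expected DCO frequency = 0.2175 × 0.1275 ≈ 0.02773; observed = 22/800 ≈ 0.02750.
Coefficient of coincidence = 0.02750/0.02773 ≈ 0.99.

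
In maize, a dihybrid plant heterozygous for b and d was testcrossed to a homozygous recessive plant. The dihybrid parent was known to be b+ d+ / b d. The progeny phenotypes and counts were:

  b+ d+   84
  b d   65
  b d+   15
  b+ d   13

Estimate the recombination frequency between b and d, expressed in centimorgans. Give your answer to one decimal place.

The recombinant classes are b+ d and b d+: 13 + 15 = 28.
Recombination frequency = 28/177 = 0.1582 ≈ 15.8%, i.e. 15.8 centimorgans.

15.8 centimorgans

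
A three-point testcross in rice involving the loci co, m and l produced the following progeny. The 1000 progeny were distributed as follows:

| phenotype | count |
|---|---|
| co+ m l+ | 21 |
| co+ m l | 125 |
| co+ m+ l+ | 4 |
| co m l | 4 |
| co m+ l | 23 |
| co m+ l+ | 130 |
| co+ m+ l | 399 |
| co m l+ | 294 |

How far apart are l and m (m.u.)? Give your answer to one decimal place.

26.3 m.u.

The two most frequent reciprocal classes, co+ m+ l and co m l+, are the parental types, so the F1 was co+ m+ l / co m l+.
The two rarest classes, co+ m+ l+ and co m l, are the double crossovers. Comparing them with the parentals, only the l allele has switched, so l is the middle locus and the order is m – l – co.
Crossovers in the m–l interval produce the single-crossover classes co+ m l and co m+ l+ (125 + 130 = 255) plus the double crossovers (8).
RF(m–l) = (255 + 8) / 1000 = 263/1000 = 0.2630 → 26.3 m.u.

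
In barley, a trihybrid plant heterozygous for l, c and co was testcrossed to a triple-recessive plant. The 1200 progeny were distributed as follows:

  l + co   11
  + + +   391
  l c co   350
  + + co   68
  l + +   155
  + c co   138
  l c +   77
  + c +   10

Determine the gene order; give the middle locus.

c

The two most frequent reciprocal classes, l c co and + + +, are the parental types, so the F1 was l c co / + + +.
The two rarest classes, l + co and + c +, are the double crossovers. Comparing them with the parentals, only the c allele has switched, so c is the middle locus and the order is l – c – co.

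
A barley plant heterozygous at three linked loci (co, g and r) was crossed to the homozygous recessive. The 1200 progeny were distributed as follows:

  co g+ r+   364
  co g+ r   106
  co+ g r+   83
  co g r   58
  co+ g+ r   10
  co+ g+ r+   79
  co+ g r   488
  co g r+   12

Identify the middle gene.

The two most frequent reciprocal classes, co g+ r+ and co+ g r, are the parental types, so the F1 was co g+ r+ / co+ g r.
The two rarest classes, co g r+ and co+ g+ r, are the double crossovers. Comparing them with the parentals, only the g allele has switched, so g is the middle locus and the order is r – g – co.

g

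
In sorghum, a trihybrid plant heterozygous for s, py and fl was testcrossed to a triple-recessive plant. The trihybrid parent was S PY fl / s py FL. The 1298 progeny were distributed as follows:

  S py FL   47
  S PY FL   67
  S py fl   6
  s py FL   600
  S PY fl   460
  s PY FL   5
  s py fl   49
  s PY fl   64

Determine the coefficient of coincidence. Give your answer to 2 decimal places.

0.92

The two rarest classes, S py fl and s PY FL, are the double crossovers. Comparing them with the parentals, only the py allele has switched, so py is the middle locus and the order is s – py – fl.
s–py: (111 + 11)/1298 = 0.0940; py–fl: (116 + 11)/1298 = 0.0978.
Expected DCO frequency = 0.0940 × 0.0978 ≈ 0.00919; observed = 11/1298 ≈ 0.00847.
Coefficient of coincidence = 0.00847/0.00919 ≈ 0.92.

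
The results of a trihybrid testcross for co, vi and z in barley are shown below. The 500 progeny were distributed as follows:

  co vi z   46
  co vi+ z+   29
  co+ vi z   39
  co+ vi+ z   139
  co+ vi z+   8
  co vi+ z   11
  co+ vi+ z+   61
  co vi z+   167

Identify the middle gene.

co

The two most frequent reciprocal classes, co vi z+ and co+ vi+ z, are the parental types, so the F1 was co vi z+ / co+ vi+ z.
The two rarest classes, co+ vi z+ and co vi+ z, are the double crossovers. Comparing them with the parentals, only the co allele has switched, so co is the middle locus and the order is z – co – vi.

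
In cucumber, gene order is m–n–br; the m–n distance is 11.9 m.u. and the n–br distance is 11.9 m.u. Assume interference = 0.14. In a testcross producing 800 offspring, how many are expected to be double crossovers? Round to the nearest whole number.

Map distances give recombination frequencies of 0.119 and 0.119 for the two intervals.
With interference 0.14 (so coincidence = 0.86), expected double-crossover frequency = 0.119 × 0.119 × 0.86 = 0.01218.
Expected number = 0.01218 × 800 = 9.74 ≈ 10.

10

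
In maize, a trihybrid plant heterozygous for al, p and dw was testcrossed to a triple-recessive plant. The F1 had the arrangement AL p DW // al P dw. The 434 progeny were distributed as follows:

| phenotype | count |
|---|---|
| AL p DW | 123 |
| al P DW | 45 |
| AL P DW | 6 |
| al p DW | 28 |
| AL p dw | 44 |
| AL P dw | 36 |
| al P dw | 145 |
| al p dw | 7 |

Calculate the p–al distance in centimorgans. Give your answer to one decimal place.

17.7 centimorgans

The two rarest classes, AL P DW and al p dw, are the double crossovers. Comparing them with the parentals, only the p allele has switched, so p is the middle locus and the order is dw – p – al.
Crossovers in the p–al interval produce the single-crossover classes al p DW and AL P dw (28 + 36 = 64) plus the double crossovers (13).
RF(p–al) = (64 + 13) / 434 = 77/434 = 0.1774 → 17.7 centimorgans.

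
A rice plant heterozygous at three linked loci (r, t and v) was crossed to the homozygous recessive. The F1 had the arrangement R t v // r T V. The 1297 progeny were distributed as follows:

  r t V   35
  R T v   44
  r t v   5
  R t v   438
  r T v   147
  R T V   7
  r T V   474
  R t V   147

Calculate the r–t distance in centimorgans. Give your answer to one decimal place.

7.0 centimorgans

The two rarest classes, r t v and R T V, are the double crossovers. Comparing them with the parentals, only the r allele has switched, so r is the middle locus and the order is t – r – v.
Crossovers in the t–r interval produce the single-crossover classes R T v and r t V (44 + 35 = 79) plus the double crossovers (12).
RF(t–r) = (79 + 12) / 1297 = 91/1297 = 0.0702 → 7.0 centimorgans.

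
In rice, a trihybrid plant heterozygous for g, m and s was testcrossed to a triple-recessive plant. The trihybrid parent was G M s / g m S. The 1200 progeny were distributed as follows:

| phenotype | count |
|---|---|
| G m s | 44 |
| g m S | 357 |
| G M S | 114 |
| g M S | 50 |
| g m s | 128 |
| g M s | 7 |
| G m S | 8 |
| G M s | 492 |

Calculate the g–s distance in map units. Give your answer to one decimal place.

The two rarest classes, g M s and G m S, are the double crossovers. Comparing them with the parentals, only the g allele has switched, so g is the middle locus and the order is s – g – m.
Crossovers in the s–g interval produce the single-crossover classes G M S and g m s (114 + 128 = 242) plus the double crossovers (15).
RF(s–g) = (242 + 15) / 1200 = 257/1200 = 0.2142 → 21.4 map units.

21.4 map units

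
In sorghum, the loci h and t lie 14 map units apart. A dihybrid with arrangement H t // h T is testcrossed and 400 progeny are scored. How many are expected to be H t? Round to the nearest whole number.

172

A map distance of 14 map units corresponds to a recombination frequency of 0.140.
The F1 is H t / h T, so H t is a parental gamete class with expected frequency (1 − r)/2 = 0.860/2 = 0.4300.
Expected number = 0.4300 × 400 = 172.00 ≈ 172.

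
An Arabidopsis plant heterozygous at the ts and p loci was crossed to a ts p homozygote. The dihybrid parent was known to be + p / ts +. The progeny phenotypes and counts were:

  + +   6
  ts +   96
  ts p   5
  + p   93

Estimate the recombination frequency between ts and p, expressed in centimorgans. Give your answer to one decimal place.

The recombinant classes are + + and ts p: 6 + 5 = 11.
Recombination frequency = 11/200 = 0.0550 ≈ 5.5%, i.e. 5.5 centimorgans.

5.5 centimorgans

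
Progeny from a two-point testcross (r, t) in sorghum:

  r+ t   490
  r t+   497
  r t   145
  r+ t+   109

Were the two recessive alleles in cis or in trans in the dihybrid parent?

The two most frequent classes are r+ t (490) and r t+ (497); these are the parental (non-recombinant) types.
So the F1 carried r+ t on one chromosome and r t+ on the other — the recessive alleles are on opposite chromosomes (trans / repulsion).

trans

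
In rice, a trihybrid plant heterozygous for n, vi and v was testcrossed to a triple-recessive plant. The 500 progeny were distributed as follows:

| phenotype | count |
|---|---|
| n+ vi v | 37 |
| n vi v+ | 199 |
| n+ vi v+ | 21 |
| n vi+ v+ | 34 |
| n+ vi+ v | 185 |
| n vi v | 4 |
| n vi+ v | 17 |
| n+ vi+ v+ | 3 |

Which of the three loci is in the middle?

v

The two most frequent reciprocal classes, n vi v+ and n+ vi+ v, are the parental types, so the F1 was n vi v+ / n+ vi+ v.
The two rarest classes, n vi v and n+ vi+ v+, are the double crossovers. Comparing them with the parentals, only the v allele has switched, so v is the middle locus and the order is vi – v – n.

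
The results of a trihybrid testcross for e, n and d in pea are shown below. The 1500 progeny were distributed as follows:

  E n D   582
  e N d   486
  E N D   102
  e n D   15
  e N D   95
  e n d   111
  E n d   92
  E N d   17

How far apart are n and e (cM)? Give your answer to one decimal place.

16.3 cM

The two most frequent reciprocal classes, E n D and e N d, are the parental types, so the F1 was E n D / e N d.
The two rarest classes, e n D and E N d, are the double crossovers. Comparing them with the parentals, only the e allele has switched, so e is the middle locus and the order is d – e – n.
Crossovers in the e–n interval produce the single-crossover classes E N D and e n d (102 + 111 = 213) plus the double crossovers (32).
RF(e–n) = (213 + 32) / 1500 = 245/1500 = 0.1633 → 16.3 cM.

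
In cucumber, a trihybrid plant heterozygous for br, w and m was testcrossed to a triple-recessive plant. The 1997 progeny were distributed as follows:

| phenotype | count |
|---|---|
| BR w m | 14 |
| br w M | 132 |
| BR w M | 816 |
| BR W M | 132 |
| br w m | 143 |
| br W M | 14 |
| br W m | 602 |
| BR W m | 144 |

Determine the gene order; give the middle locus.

m

The two most frequent reciprocal classes, BR w M and br W m, are the parental types, so the F1 was BR w M / br W m.
The two rarest classes, BR w m and br W M, are the double crossovers. Comparing them with the parentals, only the m allele has switched, so m is the middle locus and the order is br – m – w.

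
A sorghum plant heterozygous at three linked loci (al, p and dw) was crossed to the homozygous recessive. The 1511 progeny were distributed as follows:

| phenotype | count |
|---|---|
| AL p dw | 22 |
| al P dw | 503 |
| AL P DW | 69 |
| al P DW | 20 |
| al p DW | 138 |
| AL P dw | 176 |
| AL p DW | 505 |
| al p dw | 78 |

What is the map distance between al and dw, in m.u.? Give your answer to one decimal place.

23.6 m.u.

The two most frequent reciprocal classes, AL p DW and al P dw, are the parental types, so the F1 was AL p DW / al P dw.
The two rarest classes, AL p dw and al P DW, are the double crossovers. Comparing them with the parentals, only the dw allele has switched, so dw is the middle locus and the order is p – dw – al.
Crossovers in the dw–al interval produce the single-crossover classes al p DW and AL P dw (138 + 176 = 314) plus the double crossovers (42).
RF(dw–al) = (314 + 42) / 1511 = 356/1511 = 0.2356 → 23.6 m.u.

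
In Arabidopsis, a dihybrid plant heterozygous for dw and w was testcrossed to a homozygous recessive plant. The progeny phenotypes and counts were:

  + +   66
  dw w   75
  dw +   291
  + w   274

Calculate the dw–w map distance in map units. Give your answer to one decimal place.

20.0 map units

The two most frequent classes, + w (274) and dw + (291), are the parental types, so the F1 was + w / dw +.
The recombinant classes are + + and dw w: 66 + 75 = 141.
Recombination frequency = 141/706 = 0.1997 ≈ 20.0%, i.e. 20.0 map units.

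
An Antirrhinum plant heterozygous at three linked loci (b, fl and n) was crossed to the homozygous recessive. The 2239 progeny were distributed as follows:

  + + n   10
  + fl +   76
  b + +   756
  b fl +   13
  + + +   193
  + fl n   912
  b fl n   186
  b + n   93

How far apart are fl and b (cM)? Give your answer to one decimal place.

The two most frequent reciprocal classes, + fl n and b + +, are the parental types, so the F1 was + fl n / b + +.
The two rarest classes, + + n and b fl +, are the double crossovers. Comparing them with the parentals, only the fl allele has switched, so fl is the middle locus and the order is n – fl – b.
Crossovers in the fl–b interval produce the single-crossover classes b fl n and + + + (186 + 193 = 379) plus the double crossovers (23).
RF(fl–b) = (379 + 23) / 2239 = 402/2239 = 0.1795 → 18.0 cM.

18.0 cM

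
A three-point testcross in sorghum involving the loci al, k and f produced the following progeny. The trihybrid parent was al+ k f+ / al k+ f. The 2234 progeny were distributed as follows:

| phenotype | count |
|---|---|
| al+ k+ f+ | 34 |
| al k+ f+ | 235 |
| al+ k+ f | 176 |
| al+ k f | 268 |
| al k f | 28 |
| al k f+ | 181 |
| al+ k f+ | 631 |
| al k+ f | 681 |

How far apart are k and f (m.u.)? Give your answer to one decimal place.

The two rarest classes, al+ k+ f+ and al k f, are the double crossovers. Comparing them with the parentals, only the k allele has switched, so k is the middle locus and the order is al – k – f.
Crossovers in the k–f interval produce the single-crossover classes al+ k f and al k+ f+ (268 + 235 = 503) plus the double crossovers (62).
RF(k–f) = (503 + 62) / 2234 = 565/2234 = 0.2529 → 25.3 m.u.

25.3 m.u.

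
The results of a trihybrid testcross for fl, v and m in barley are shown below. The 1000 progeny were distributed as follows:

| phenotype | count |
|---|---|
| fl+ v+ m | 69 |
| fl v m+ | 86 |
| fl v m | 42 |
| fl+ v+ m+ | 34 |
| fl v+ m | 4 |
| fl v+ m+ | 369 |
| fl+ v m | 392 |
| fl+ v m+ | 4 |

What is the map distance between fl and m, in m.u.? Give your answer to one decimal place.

The two most frequent reciprocal classes, fl v+ m+ and fl+ v m, are the parental types, so the F1 was fl v+ m+ / fl+ v m.
The two rarest classes, fl v+ m and fl+ v m+, are the double crossovers. Comparing them with the parentals, only the m allele has switched, so m is the middle locus and the order is v – m – fl.
Crossovers in the m–fl interval produce the single-crossover classes fl+ v+ m+ and fl v m (34 + 42 = 76) plus the double crossovers (8).
RF(m–fl) = (76 + 8) / 1000 = 84/1000 = 0.0840 → 8.4 m.u.

8.4 m.u.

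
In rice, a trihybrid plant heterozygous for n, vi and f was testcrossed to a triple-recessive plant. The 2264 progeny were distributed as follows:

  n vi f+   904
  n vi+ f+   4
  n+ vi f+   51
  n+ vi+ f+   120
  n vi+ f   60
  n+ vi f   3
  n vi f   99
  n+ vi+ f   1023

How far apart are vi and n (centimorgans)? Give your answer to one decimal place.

The two most frequent reciprocal classes, n+ vi+ f and n vi f+, are the parental types, so the F1 was n+ vi+ f / n vi f+.
The two rarest classes, n+ vi f and n vi+ f+, are the double crossovers. Comparing them with the parentals, only the vi allele has switched, so vi is the middle locus and the order is n – vi – f.
Crossovers in the n–vi interval produce the single-crossover classes n vi+ f and n+ vi f+ (60 + 51 = 111) plus the double crossovers (7).
RF(n–vi) = (111 + 7) / 2264 = 118/2264 = 0.0521 → 5.2 centimorgans.

5.2 centimorgans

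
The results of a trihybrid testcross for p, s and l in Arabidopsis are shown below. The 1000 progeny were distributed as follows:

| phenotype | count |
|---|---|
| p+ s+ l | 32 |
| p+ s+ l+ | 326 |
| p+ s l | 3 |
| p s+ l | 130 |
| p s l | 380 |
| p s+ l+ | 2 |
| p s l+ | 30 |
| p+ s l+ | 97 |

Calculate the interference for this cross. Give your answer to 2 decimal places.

0.68

The two most frequent reciprocal classes, p+ s+ l+ and p s l, are the parental types, so the F1 was p+ s+ l+ / p s l.
The two rarest classes, p s+ l+ and p+ s l, are the double crossovers. Comparing them with the parentals, only the p allele has switched, so p is the middle locus and the order is s – p – l.
s–p: (227 + 5)/1000 = 0.2320; p–l: (62 + 5)/1000 = 0.0670.
Expected DCO frequency = 0.2320 × 0.0670 ≈ 0.01554; observed = 5/1000 ≈ 0.00500.
Coefficient of coincidence = 0.00500/0.01554 ≈ 0.32; interference = 1 − 0.32 = 0.68.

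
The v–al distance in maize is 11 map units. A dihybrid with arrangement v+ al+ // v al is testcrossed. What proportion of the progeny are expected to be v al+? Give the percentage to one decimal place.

A map distance of 11 map units corresponds to a recombination frequency of 0.110.
The F1 is v+ al+ / v al, so v al+ is a recombinant gamete class with expected frequency r/2 = 0.110/2 = 0.0550.
That is 0.0550 = 5.5% of the progeny.

5.5%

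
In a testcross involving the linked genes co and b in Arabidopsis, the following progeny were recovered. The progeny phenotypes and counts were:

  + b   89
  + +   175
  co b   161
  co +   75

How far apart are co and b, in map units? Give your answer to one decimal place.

32.8 map units

The two most frequent classes, + + (175) and co b (161), are the parental types, so the F1 was + + / co b.
The recombinant classes are + b and co +: 89 + 75 = 164.
Recombination frequency = 164/500 = 0.3280 ≈ 32.8%, i.e. 32.8 map units.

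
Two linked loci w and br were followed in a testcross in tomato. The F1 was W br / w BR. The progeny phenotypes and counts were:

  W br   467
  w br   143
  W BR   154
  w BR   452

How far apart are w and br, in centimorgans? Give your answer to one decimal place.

The recombinant classes are W BR and w br: 154 + 143 = 297.
Recombination frequency = 297/1216 = 0.2442 ≈ 24.4%, i.e. 24.4 centimorgans.

24.4 centimorgans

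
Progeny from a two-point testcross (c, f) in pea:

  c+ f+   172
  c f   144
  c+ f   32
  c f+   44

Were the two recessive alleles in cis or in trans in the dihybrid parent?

cis

The two most frequent classes are c+ f+ (172) and c f (144); these are the parental (non-recombinant) types.
So the F1 carried c+ f+ on one chromosome and c f on the other — the recessive alleles are on the same chromosome (cis / coupling).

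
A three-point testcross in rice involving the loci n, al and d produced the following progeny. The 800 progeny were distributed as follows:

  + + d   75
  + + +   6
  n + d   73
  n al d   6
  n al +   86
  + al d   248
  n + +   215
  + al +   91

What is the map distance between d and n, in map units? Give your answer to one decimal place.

22.0 map units

The two most frequent reciprocal classes, + al d and n + +, are the parental types, so the F1 was + al d / n + +.
The two rarest classes, n al d and + + +, are the double crossovers. Comparing them with the parentals, only the n allele has switched, so n is the middle locus and the order is d – n – al.
Crossovers in the d–n interval produce the single-crossover classes + al + and n + d (91 + 73 = 164) plus the double crossovers (12).
RF(d–n) = (164 + 12) / 800 = 176/800 = 0.2200 → 22.0 map units.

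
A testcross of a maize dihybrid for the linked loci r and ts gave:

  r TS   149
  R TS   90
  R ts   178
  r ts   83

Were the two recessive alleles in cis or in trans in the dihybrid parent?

trans

The two most frequent classes are R ts (178) and r TS (149); these are the parental (non-recombinant) types.
So the F1 carried R ts on one chromosome and r TS on the other — the recessive alleles are on opposite chromosomes (trans / repulsion).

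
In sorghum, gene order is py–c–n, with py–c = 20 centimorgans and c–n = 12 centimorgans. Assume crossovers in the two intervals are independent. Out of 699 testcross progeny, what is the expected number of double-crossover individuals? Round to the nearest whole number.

Map distances give recombination frequencies of 0.200 and 0.120 for the two intervals.
With no interference, expected double-crossover frequency = 0.200 × 0.120 = 0.02400.
Expected number = 0.02400 × 699 = 16.78 ≈ 17.

17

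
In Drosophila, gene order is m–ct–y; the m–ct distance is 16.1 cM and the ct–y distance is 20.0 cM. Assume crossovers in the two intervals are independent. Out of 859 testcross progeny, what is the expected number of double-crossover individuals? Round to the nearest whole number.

28

Map distances give recombination frequencies of 0.161 and 0.200 for the two intervals.
With no interference, expected double-crossover frequency = 0.161 × 0.200 = 0.03220.
Expected number = 0.03220 × 859 = 27.66 ≈ 28.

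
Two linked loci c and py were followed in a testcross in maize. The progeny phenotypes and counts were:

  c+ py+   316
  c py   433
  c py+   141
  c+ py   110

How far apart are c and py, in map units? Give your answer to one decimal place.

The two most frequent classes, c+ py+ (316) and c py (433), are the parental types, so the F1 was c+ py+ / c py.
The recombinant classes are c+ py and c py+: 110 + 141 = 251.
Recombination frequency = 251/1000 = 0.2510 ≈ 25.1%, i.e. 25.1 map units.

25.1 map units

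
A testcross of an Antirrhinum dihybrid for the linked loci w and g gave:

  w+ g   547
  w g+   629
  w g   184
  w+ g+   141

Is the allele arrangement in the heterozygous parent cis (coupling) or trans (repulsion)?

The two most frequent classes are w+ g (547) and w g+ (629); these are the parental (non-recombinant) types.
So the F1 carried w+ g on one chromosome and w g+ on the other — the recessive alleles are on opposite chromosomes (trans / repulsion).

trans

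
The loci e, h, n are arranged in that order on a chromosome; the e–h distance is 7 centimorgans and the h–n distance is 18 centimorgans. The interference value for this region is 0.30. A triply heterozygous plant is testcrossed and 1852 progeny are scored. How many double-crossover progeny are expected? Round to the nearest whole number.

16

Map distances give recombination frequencies of 0.070 and 0.180 for the two intervals.
With interference 0.30 (so coincidence = 0.70), expected double-crossover frequency = 0.070 × 0.180 × 0.70 = 0.00882.
Expected number = 0.00882 × 1852 = 16.33 ≈ 16.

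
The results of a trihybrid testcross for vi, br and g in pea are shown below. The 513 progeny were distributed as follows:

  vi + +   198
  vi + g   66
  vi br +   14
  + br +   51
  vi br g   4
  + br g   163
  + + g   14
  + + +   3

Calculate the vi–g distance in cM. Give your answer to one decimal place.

The two most frequent reciprocal classes, + br g and vi + +, are the parental types, so the F1 was + br g / vi + +.
The two rarest classes, vi br g and + + +, are the double crossovers. Comparing them with the parentals, only the vi allele has switched, so vi is the middle locus and the order is br – vi – g.
Crossovers in the vi–g interval produce the single-crossover classes + br + and vi + g (51 + 66 = 117) plus the double crossovers (7).
RF(vi–g) = (117 + 7) / 513 = 124/513 = 0.2417 → 24.2 cM.

24.2 cM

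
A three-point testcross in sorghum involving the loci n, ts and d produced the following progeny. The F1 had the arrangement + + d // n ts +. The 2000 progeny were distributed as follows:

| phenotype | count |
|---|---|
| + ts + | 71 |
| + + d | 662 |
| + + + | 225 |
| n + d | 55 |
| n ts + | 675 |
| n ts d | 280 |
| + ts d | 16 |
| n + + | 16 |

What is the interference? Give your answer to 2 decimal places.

The two rarest classes, + ts d and n + +, are the double crossovers. Comparing them with the parentals, only the ts allele has switched, so ts is the middle locus and the order is n – ts – d.
n–ts: (126 + 32)/2000 = 0.0790; ts–d: (505 + 32)/2000 = 0.2685.
Expected DCO frequency = 0.0790 × 0.2685 ≈ 0.02121; observed = 32/2000 ≈ 0.01600.
Coefficient of coincidence = 0.01600/0.02121 ≈ 0.75; interference = 1 − 0.75 = 0.25.

0.25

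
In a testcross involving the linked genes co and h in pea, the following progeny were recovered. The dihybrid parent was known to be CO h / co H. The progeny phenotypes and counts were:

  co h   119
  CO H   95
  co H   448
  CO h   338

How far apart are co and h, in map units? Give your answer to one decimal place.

The recombinant classes are CO H and co h: 95 + 119 = 214.
Recombination frequency = 214/1000 = 0.2140 ≈ 21.4%, i.e. 21.4 map units.

21.4 map units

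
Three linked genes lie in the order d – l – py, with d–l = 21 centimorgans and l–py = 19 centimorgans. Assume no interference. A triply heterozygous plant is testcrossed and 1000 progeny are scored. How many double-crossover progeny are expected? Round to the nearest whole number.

Map distances give recombination frequencies of 0.210 and 0.190 for the two intervals.
With no interference, expected double-crossover frequency = 0.210 × 0.190 = 0.03990.
Expected number = 0.03990 × 1000 = 39.90 ≈ 40.

40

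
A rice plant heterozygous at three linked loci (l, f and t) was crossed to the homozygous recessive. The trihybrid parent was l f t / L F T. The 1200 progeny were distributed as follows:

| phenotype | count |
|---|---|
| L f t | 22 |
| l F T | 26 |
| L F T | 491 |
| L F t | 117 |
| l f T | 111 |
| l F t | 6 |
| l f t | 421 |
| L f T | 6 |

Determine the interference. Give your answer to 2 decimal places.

The two rarest classes, l F t and L f T, are the double crossovers. Comparing them with the parentals, only the f allele has switched, so f is the middle locus and the order is l – f – t.
l–f: (48 + 12)/1200 = 0.0500; f–t: (228 + 12)/1200 = 0.2000.
Expected DCO frequency = 0.0500 × 0.2000 ≈ 0.01000; observed = 12/1200 ≈ 0.01000.
Coefficient of coincidence = 0.01000/0.01000 ≈ 1.00; interference = 1 − 1.00 = 0.00.

0.00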